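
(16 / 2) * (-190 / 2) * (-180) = 136800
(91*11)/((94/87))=926.46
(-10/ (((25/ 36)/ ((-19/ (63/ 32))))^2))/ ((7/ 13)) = -153780224/42875 = -3586.71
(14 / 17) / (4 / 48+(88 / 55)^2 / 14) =29400/9503 = 3.09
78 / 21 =26/7 = 3.71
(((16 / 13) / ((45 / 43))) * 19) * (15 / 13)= 13072/507 = 25.78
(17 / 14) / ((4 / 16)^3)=544/7 = 77.71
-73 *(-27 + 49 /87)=167900/87 = 1929.89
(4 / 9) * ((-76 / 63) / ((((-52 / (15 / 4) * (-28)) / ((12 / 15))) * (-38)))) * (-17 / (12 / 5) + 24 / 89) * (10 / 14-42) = 2103053/257159448 = 0.01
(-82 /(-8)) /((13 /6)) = 123/26 = 4.73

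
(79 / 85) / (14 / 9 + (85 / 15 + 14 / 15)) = 711/6239 = 0.11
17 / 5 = 3.40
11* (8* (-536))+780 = -46388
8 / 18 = 4/9 = 0.44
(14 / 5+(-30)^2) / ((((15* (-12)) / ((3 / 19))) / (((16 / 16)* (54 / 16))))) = -20313/7600 = -2.67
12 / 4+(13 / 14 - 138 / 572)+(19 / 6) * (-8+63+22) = 1486609/6006 = 247.52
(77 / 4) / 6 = 77/24 = 3.21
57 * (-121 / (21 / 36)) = -82764/7 = -11823.43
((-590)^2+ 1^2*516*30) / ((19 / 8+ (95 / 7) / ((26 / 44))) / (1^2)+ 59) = 264686240/61401 = 4310.78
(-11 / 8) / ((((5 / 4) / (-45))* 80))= 99/160 = 0.62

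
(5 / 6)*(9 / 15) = 1/2 = 0.50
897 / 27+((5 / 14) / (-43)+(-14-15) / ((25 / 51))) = -3514397/135450 = -25.95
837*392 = 328104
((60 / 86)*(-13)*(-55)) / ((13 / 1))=1650/43 = 38.37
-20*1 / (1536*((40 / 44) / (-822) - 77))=7535/44559616 = 0.00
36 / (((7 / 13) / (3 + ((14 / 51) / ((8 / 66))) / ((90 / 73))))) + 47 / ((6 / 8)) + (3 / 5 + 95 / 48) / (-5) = 55054259/142800 = 385.53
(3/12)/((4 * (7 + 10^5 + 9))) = 1/1600256 = 0.00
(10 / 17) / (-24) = -5/204 = -0.02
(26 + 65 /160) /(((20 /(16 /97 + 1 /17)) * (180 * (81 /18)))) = 6929/18996480 = 0.00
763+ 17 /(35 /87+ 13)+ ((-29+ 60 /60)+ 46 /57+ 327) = 70720583/66462 = 1064.08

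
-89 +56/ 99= -8755/99 = -88.43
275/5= 55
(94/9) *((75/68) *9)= 3525/34 = 103.68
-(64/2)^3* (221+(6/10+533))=-24726732.80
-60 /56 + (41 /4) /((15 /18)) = 393/35 = 11.23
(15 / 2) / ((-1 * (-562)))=15/1124 = 0.01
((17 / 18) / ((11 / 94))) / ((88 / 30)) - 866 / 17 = -1189517/24684 = -48.19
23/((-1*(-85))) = 23/85 = 0.27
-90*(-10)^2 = -9000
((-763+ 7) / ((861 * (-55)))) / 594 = 2/74415 = 0.00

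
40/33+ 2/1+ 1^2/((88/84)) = 25/6 = 4.17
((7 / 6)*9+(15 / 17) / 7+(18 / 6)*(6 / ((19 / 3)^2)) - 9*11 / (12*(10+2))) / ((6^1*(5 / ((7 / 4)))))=7139651/11783040 = 0.61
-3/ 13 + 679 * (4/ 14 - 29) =-253464/13 = -19497.23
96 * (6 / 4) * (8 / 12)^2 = 64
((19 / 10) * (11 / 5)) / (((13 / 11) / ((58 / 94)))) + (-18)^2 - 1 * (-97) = 12928221/30550 = 423.18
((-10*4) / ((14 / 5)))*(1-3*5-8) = 2200/7 = 314.29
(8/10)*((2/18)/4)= 1/45 = 0.02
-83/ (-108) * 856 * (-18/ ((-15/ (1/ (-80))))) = -8881/900 = -9.87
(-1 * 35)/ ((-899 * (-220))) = -7/39556 = 0.00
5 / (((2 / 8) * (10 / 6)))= 12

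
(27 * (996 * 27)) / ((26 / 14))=5082588/13 = 390968.31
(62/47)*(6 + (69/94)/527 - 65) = -2922673/37553 = -77.83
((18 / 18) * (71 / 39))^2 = 5041/1521 = 3.31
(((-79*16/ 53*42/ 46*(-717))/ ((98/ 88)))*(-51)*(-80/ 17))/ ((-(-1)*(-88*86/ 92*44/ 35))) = -815659200/25069 = -32536.57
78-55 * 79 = -4267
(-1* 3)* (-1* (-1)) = -3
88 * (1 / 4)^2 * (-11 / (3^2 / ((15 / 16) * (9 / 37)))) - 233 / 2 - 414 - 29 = -664263/1184 = -561.03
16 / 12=1.33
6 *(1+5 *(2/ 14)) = 72/7 = 10.29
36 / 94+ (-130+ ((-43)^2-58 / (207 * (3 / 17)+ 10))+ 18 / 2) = 64209752/37177 = 1727.14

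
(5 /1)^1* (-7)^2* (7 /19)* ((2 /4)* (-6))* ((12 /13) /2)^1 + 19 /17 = -123.86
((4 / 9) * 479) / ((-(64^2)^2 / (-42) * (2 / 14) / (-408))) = -399007/262144 = -1.52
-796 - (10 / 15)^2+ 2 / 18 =-796.33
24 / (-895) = -24/895 = -0.03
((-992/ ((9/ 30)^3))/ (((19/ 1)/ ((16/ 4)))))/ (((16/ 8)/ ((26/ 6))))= -25792000/1539 = -16758.93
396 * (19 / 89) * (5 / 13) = 32.52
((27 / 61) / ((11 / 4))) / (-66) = -18/7381 = 0.00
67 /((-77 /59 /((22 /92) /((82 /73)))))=-288569/26404 = -10.93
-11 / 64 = -0.17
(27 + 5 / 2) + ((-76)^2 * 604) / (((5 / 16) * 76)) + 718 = 1476403/10 = 147640.30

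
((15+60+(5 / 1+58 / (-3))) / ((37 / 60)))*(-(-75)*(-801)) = -218673000/37 = -5910081.08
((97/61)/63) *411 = 13289/1281 = 10.37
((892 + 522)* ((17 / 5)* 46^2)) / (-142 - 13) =-50864408/775 = -65631.49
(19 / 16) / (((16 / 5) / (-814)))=-38665/128 = -302.07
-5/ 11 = -0.45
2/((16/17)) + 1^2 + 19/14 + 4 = 8.48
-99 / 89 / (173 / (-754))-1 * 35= -464249/15397 = -30.15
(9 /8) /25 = 9/200 = 0.04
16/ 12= 4/3 = 1.33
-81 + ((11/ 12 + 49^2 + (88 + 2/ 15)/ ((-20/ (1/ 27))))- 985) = 10819603/8100 = 1335.75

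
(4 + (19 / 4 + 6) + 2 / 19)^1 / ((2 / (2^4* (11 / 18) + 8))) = 22580/171 = 132.05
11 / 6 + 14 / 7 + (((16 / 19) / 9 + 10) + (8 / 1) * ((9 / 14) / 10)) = 172861/11970 = 14.44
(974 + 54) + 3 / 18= 6169/6 = 1028.17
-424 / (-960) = 53/120 = 0.44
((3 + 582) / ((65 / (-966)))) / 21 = -414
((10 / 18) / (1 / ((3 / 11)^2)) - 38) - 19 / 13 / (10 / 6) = -38.84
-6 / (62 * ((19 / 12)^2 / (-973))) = 420336/11191 = 37.56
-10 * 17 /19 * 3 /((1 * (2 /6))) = -1530/19 = -80.53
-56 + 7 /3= -161/3 = -53.67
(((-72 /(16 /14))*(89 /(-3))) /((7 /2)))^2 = 285156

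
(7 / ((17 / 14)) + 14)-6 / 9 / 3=2990/153 = 19.54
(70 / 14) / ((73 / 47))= 235/73 = 3.22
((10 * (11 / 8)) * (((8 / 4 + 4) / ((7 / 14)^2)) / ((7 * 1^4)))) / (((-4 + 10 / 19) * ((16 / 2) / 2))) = -95/28 = -3.39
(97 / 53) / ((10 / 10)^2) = 97/53 = 1.83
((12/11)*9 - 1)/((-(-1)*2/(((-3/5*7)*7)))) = -14259/110 = -129.63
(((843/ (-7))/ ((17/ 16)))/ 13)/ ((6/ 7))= -2248/221 = -10.17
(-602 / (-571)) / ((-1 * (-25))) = 602/14275 = 0.04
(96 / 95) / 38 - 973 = -1756217/1805 = -972.97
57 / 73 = 0.78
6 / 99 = 2/33 = 0.06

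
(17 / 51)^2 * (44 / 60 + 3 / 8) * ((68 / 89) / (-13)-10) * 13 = -773927/48060 = -16.10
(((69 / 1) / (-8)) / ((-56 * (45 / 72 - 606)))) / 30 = -23/2712080 = 0.00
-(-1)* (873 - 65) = 808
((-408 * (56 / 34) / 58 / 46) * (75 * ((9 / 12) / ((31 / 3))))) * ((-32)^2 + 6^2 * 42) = -71895600/20677 = -3477.08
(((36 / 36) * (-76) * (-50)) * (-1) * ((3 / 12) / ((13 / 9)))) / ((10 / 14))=-11970/13 = -920.77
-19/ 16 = -1.19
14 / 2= 7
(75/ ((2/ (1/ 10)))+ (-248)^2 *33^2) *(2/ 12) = 89303813/8 = 11162976.62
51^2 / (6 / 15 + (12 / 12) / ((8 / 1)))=34680/7 = 4954.29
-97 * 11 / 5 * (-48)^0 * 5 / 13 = -1067/13 = -82.08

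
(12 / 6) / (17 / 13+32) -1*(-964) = 417438/433 = 964.06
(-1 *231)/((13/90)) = -1599.23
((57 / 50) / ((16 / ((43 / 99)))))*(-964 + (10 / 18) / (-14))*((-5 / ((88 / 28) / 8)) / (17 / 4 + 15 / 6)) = 99240173/1764180 = 56.25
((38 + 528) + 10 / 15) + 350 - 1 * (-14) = 2792/3 = 930.67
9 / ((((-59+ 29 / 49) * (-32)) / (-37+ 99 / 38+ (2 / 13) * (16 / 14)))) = -0.16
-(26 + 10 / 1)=-36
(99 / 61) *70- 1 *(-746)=52436/61 = 859.61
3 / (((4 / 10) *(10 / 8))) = 6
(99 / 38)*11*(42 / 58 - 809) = -12763080/551 = -23163.48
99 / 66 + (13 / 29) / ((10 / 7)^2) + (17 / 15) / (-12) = 21209/13050 = 1.63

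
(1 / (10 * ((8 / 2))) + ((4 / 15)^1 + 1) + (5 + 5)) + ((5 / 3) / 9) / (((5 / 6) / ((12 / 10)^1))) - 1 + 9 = 2347/120 = 19.56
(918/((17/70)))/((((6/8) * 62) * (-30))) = -84/31 = -2.71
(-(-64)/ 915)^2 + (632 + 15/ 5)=531641971/837225 = 635.00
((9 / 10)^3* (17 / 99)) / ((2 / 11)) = 1377/2000 = 0.69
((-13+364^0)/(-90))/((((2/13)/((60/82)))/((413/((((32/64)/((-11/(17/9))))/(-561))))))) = 70162092/41 = 1711270.54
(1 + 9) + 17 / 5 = 67/5 = 13.40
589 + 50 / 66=19462/33 = 589.76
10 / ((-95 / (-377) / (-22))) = -873.05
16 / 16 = 1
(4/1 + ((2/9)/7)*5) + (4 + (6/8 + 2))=2749/252 = 10.91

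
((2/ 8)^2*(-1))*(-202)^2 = -10201/4 = -2550.25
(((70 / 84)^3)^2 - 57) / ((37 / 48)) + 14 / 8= -1290415/17982 = -71.76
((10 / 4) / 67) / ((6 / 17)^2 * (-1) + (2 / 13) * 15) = 0.02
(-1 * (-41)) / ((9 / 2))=82/9 = 9.11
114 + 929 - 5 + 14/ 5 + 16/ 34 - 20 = 86808/85 = 1021.27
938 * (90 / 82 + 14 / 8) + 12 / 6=219187/82 = 2673.01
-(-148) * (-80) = -11840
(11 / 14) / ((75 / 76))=418/525 = 0.80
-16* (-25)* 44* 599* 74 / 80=9751720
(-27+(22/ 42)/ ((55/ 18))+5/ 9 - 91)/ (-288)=36941/90720 = 0.41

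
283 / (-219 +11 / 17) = -4811/3712 = -1.30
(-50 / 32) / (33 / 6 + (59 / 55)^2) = -75625/321896 = -0.23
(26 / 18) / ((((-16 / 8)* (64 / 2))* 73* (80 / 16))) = -13/210240 = 0.00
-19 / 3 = -6.33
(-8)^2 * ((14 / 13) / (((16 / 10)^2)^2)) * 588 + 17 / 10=3216509/520 = 6185.59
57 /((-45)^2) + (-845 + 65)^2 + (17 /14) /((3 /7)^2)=821348963/1350 = 608406.64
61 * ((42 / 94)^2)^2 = 11863341/4879681 = 2.43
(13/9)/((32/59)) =767/288 = 2.66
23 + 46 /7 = 207/7 = 29.57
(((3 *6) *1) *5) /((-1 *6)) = -15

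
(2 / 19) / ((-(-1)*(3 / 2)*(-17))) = -4/969 = 0.00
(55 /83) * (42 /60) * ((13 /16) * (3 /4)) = 3003/10624 = 0.28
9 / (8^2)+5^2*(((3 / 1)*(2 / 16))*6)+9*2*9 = 13977/64 = 218.39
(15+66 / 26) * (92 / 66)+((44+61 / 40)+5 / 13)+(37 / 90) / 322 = 583150489/8288280 = 70.36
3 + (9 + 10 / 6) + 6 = 59/3 = 19.67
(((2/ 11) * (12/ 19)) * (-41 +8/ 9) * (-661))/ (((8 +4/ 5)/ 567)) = 23736510/121 = 196169.50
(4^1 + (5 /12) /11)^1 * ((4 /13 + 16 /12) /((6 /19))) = 6232/297 = 20.98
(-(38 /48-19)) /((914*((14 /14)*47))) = 437/1030992 = 0.00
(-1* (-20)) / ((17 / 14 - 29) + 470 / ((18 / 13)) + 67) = 2520/47711 = 0.05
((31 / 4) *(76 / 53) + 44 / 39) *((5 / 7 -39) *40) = -271248160/14469 = -18746.85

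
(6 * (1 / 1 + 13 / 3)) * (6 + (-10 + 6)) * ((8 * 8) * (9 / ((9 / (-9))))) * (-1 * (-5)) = -184320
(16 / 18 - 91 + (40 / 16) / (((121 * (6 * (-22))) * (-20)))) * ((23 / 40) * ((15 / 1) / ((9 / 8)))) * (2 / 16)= -794468507/9199872 = -86.36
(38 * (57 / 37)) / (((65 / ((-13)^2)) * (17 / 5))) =28158/629 = 44.77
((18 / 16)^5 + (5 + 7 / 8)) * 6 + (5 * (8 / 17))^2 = 244317787/4734976 = 51.60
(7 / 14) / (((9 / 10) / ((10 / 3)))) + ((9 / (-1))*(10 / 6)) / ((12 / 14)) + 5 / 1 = -575/54 = -10.65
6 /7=0.86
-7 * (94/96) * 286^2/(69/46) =-6727721/18 = -373762.28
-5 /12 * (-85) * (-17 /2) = -7225/24 = -301.04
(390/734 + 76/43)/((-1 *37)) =-36277/583897 = -0.06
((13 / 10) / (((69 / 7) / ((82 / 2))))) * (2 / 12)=3731/4140 = 0.90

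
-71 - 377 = -448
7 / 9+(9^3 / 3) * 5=10942/9 = 1215.78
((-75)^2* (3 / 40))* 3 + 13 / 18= 91177/72 = 1266.35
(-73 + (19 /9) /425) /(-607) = 279206/2321775 = 0.12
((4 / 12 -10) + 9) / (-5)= 2/15 = 0.13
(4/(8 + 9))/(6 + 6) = 1/51 = 0.02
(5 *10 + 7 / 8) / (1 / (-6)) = -1221/4 = -305.25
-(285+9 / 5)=-1434/5 = -286.80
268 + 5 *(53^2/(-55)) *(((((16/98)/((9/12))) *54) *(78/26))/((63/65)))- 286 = -35124234/3773 = -9309.36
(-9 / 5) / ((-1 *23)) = 9/115 = 0.08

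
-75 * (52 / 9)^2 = -67600/27 = -2503.70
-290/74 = -145/37 = -3.92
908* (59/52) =13393/13 = 1030.23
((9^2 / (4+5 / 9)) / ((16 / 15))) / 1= 10935/656 = 16.67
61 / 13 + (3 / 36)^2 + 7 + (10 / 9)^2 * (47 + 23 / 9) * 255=789119327/50544 = 15612.52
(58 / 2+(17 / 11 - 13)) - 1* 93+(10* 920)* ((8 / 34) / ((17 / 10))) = 3808130/3179 = 1197.90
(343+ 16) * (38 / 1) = 13642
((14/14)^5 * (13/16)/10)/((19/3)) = 39/3040 = 0.01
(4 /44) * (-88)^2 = 704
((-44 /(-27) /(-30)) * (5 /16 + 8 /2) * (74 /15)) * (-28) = 65527/2025 = 32.36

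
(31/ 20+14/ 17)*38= 15333/170 = 90.19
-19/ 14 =-1.36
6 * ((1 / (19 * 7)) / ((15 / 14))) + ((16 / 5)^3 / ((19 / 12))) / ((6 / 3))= 10.39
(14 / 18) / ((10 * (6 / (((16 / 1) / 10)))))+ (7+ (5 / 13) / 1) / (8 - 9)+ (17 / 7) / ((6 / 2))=-6.55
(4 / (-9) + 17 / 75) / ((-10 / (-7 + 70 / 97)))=-9947/72750 = -0.14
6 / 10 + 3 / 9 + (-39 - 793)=-12466/15 = -831.07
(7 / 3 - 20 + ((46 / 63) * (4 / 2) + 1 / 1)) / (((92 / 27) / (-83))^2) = -9022.63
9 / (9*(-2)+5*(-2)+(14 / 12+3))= -54/143 = -0.38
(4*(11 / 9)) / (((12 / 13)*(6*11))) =0.08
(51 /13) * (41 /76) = 2091/988 = 2.12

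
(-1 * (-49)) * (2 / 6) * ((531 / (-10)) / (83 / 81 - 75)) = 100359/8560 = 11.72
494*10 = 4940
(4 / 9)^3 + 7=5167/729 = 7.09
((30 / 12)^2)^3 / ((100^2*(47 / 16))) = 25/3008 = 0.01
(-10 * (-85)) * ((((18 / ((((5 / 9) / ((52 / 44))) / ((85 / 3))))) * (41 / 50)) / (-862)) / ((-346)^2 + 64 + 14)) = -4158999/567943354 = -0.01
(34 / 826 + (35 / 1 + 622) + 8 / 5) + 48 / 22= 15010594/22715 = 660.82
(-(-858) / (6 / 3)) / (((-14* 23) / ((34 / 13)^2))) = -9.11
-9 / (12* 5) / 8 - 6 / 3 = -323/160 = -2.02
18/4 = 9/2 = 4.50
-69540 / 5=-13908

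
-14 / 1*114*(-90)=143640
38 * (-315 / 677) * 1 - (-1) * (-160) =-120290/677 = -177.68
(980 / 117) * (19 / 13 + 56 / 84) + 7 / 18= 166229/9126 = 18.21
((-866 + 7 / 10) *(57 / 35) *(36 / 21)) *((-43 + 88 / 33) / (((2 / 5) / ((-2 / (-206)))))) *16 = 954875856/25235 = 37839.34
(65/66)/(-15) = -13/198 = -0.07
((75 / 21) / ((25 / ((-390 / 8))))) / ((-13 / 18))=9.64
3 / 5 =0.60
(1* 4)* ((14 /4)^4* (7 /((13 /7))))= 117649/52 = 2262.48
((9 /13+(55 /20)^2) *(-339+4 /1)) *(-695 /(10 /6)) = 239856315/208 = 1153155.36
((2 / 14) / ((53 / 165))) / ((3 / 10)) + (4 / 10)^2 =15234/9275 = 1.64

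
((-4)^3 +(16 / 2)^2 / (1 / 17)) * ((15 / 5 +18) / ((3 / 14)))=100352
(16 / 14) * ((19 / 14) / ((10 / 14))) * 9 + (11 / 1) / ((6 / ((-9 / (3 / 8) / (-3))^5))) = 6309892/105 = 60094.21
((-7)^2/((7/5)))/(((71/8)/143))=40040/71 = 563.94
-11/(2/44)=-242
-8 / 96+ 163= 1955/12 = 162.92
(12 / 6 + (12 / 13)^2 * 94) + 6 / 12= 27917/338 = 82.59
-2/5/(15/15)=-2/5 = -0.40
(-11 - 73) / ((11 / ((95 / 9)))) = -2660/33 = -80.61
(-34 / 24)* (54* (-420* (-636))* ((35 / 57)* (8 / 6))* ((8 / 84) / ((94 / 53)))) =-898376.71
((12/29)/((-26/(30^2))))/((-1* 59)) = 5400/22243 = 0.24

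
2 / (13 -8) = 2/5 = 0.40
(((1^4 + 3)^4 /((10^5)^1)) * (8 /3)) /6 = 32/28125 = 0.00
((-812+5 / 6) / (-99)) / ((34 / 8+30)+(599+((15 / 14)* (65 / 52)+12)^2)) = 7631456/755532657 = 0.01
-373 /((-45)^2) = -373/2025 = -0.18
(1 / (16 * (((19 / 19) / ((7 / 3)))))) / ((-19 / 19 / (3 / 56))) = -1/128 = -0.01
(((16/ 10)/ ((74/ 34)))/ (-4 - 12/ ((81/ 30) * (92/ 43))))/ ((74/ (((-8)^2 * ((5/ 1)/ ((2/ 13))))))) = -3.40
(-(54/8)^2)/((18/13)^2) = -1521/64 = -23.77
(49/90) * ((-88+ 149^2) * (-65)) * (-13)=20346417/2 = 10173208.50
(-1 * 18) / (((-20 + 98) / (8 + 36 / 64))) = -411/208 = -1.98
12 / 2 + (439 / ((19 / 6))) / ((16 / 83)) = 110223/152 = 725.15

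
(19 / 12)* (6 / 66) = 19/132 = 0.14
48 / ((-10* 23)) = -0.21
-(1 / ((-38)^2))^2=-1/2085136 = 0.00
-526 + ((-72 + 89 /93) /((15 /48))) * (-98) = 10115186/465 = 21753.09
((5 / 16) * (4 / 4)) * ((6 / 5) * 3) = 9/8 = 1.12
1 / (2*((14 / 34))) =17/14 = 1.21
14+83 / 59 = 909/59 = 15.41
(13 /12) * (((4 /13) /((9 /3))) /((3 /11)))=11/27 = 0.41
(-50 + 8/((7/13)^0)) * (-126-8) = 5628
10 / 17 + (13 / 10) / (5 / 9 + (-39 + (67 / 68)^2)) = 73376582/132557755 = 0.55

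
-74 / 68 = -37/34 = -1.09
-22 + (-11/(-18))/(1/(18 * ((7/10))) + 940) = -22.00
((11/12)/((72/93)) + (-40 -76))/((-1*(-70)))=-1.64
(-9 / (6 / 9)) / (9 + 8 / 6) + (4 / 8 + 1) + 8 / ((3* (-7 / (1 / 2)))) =2/651 = 0.00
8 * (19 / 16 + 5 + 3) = 147/2 = 73.50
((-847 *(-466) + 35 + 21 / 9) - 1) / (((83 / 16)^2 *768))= 1184215/62001 = 19.10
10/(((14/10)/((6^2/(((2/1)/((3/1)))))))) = 2700/7 = 385.71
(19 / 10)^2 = 361/100 = 3.61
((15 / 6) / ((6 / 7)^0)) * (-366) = -915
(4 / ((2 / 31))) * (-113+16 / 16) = -6944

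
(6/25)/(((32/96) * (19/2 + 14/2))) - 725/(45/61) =-2432267/2475 = -982.73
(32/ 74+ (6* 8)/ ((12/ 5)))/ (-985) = -756/36445 = -0.02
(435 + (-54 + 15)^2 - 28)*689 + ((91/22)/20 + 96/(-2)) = 584471451/440 = 1328344.21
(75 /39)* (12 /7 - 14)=-2150/91 = -23.63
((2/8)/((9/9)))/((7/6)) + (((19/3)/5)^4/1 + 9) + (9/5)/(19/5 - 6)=10.97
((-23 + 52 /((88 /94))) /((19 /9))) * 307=989154/209 = 4732.79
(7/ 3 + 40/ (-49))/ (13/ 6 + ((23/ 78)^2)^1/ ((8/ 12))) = 301496/456533 = 0.66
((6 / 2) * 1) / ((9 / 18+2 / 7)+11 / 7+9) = 14/53 = 0.26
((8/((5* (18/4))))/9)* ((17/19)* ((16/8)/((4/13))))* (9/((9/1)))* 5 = 1768/1539 = 1.15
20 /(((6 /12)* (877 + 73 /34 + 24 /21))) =9520/209509 = 0.05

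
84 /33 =2.55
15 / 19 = 0.79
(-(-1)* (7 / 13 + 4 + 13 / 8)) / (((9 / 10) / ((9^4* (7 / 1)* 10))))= 81775575/26 = 3145214.42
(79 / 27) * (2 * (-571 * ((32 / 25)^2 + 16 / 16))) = -148769482/16875 = -8815.97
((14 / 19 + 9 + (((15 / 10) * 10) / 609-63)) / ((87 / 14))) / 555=-136894/8868345 = -0.02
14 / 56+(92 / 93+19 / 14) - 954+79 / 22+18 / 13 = -352423319/372372 = -946.43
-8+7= -1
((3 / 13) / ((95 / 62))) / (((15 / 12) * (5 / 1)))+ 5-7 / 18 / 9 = 24913153/5001750 = 4.98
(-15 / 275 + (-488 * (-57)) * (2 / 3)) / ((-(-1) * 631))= 1019917/34705 = 29.39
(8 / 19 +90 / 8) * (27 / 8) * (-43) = -1029807/608 = -1693.76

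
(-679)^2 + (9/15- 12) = 2305148/5 = 461029.60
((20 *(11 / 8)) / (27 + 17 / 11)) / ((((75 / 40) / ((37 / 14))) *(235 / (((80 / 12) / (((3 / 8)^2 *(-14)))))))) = -0.02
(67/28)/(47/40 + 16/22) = 7370/5859 = 1.26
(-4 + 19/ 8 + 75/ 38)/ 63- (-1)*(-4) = -3.99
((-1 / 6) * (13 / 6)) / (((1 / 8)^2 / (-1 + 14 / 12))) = -104/27 = -3.85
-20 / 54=-10/27 = -0.37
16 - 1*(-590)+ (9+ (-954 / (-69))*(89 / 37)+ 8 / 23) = 551963/851 = 648.61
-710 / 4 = -355/2 = -177.50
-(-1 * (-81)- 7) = -74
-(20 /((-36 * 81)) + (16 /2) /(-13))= 5897/9477 = 0.62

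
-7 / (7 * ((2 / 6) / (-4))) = 12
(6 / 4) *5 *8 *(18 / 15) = 72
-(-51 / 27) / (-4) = -17/36 = -0.47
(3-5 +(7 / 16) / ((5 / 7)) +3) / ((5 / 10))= 129/40 = 3.22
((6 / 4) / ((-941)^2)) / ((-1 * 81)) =-1/47815974 = 0.00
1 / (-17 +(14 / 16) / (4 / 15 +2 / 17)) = -112/1649 = -0.07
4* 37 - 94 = 54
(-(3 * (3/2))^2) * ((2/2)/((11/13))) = -1053/44 = -23.93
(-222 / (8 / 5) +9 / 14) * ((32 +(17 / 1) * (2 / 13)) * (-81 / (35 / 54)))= 380570805/637 = 597442.39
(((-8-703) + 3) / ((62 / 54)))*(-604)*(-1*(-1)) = 11546064/31 = 372453.68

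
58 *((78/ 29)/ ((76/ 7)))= 273/19 = 14.37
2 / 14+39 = 274/7 = 39.14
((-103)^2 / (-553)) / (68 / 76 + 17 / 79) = -201571/11662 = -17.28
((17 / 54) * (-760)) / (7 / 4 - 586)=1360/3321 = 0.41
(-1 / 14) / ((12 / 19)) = -19/168 = -0.11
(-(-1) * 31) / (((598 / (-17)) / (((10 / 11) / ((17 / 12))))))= -1860/3289 = -0.57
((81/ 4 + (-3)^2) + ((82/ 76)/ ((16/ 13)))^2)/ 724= 11096761/267636736 = 0.04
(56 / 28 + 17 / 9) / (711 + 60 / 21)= 245/44973 = 0.01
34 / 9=3.78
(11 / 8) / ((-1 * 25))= -11/200 = -0.06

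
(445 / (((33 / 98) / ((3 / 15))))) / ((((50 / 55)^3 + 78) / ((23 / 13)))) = 1733809/291993 = 5.94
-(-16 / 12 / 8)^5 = 1/7776 = 0.00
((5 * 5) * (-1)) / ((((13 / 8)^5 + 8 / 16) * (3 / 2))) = -1.41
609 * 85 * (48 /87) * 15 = 428400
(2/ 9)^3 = 8/729 = 0.01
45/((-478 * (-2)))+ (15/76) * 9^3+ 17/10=6612997/45410 = 145.63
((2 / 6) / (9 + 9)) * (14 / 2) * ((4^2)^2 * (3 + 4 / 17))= 49280/459 = 107.36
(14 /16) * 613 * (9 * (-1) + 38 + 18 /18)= 16091.25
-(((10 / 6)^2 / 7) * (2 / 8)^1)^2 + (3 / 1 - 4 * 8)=-1842241/63504 = -29.01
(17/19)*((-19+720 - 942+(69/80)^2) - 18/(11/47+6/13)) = -28955351/121600 = -238.12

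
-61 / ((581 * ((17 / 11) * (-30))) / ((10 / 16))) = 671/474096 = 0.00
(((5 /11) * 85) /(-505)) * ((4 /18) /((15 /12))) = -136/9999 = -0.01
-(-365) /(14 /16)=2920/7 = 417.14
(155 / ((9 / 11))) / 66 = 155/54 = 2.87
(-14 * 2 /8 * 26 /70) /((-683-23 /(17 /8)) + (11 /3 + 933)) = -663/123850 = -0.01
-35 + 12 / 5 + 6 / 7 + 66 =1199/35 = 34.26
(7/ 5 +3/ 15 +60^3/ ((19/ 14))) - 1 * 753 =15048617/95 = 158406.49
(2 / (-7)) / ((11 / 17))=-34/77 = -0.44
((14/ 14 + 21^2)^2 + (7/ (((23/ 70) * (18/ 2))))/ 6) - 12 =121313837/621 = 195352.39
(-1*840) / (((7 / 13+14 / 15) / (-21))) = 491400/41 = 11985.37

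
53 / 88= 0.60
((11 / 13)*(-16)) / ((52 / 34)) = -1496/169 = -8.85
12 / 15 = 4/5 = 0.80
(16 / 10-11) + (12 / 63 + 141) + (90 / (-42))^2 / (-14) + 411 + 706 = 1248.46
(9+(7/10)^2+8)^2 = 3059001/10000 = 305.90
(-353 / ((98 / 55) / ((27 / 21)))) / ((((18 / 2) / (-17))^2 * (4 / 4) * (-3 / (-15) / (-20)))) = 280546750/3087 = 90880.06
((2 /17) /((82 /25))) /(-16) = -25/11152 = 0.00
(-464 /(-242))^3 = 12487168/1771561 = 7.05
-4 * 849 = -3396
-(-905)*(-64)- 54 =-57974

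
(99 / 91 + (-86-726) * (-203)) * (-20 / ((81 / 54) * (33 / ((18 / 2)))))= -600007000/1001 = -599407.59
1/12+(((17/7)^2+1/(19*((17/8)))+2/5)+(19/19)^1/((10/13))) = 7317829/949620 = 7.71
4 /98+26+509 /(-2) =-22389/98 = -228.46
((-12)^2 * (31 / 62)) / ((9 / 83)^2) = 55112/9 = 6123.56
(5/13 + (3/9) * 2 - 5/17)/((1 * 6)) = 251/1989 = 0.13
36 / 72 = 1/2 = 0.50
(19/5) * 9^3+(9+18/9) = 13906/5 = 2781.20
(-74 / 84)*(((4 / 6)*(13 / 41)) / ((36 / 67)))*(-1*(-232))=-1869166/23247 = -80.40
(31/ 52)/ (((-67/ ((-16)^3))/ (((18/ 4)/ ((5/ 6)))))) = 857088/4355 = 196.81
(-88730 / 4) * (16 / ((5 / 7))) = -496888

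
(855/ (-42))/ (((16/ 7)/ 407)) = -115995/32 = -3624.84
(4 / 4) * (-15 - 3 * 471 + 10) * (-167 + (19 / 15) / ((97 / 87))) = 114069592/485 = 235195.04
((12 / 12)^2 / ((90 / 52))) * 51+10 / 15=452/15 = 30.13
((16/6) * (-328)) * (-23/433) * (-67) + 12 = -4027996/1299 = -3100.84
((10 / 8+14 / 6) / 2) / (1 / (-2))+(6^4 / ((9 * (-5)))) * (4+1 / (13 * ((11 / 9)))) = -1034713/8580 = -120.60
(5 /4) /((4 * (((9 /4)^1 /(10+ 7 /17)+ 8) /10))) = 1475/3878 = 0.38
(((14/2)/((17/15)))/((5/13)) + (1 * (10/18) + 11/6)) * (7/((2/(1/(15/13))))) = 102739/1836 = 55.96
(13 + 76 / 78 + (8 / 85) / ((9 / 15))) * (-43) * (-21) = 12760.49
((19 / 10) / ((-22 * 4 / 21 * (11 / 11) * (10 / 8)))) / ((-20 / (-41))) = -16359/22000 = -0.74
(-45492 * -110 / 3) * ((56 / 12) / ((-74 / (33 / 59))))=-128439080/2183 = -58836.04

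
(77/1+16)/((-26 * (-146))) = 93/3796 = 0.02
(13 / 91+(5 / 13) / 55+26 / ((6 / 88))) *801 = 305873598/1001 = 305568.03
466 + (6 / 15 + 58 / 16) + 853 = 52921/40 = 1323.02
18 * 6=108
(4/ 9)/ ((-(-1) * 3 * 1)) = 4/27 = 0.15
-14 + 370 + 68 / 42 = 357.62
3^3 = 27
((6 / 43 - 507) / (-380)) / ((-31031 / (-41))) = 178719/101409308 = 0.00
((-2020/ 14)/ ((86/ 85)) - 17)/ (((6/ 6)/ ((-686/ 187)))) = 276948/473 = 585.51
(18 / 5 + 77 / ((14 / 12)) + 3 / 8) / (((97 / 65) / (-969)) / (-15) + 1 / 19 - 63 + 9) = -528885045/407744224 = -1.30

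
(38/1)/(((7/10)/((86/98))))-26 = 7422/343 = 21.64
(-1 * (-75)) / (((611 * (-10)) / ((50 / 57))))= -125/11609 = -0.01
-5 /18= -0.28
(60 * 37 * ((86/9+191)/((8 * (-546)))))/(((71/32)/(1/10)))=-4.59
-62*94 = -5828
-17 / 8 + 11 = 71/8 = 8.88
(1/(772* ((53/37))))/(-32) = -37/1309312 = 0.00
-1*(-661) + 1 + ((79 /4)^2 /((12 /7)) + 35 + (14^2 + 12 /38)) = 4088869/3648 = 1120.85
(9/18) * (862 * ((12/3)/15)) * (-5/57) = -1724/171 = -10.08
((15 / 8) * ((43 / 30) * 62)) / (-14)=-1333/112 = -11.90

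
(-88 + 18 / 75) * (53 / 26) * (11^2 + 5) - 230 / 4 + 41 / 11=-161551327/7150 = -22594.59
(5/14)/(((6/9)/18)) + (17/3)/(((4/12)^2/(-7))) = -4863/14 = -347.36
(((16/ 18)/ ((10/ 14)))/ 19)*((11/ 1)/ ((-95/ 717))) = -5.44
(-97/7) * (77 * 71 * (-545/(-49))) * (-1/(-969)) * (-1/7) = 41287565/332367 = 124.22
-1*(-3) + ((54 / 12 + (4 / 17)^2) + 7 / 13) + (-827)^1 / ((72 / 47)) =-531.75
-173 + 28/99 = -17099/99 = -172.72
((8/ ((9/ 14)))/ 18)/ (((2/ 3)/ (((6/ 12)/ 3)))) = 14/81 = 0.17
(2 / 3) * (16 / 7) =32/21 = 1.52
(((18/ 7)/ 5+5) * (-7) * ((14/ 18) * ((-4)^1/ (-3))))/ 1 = -5404/135 = -40.03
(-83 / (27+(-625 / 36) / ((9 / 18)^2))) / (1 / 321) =239787/382 = 627.71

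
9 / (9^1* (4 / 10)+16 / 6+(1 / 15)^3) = 30375/21151 = 1.44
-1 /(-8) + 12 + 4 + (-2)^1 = 113/8 = 14.12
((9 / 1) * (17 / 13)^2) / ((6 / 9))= 7803/338 = 23.09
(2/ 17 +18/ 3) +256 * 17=74088/17 = 4358.12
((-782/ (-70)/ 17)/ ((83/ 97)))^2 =4977361/8439025 = 0.59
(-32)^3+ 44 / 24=-196597/6 = -32766.17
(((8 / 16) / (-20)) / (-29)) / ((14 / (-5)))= -1/3248 = 0.00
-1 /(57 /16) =-0.28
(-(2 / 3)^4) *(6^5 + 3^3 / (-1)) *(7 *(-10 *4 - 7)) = 1510768/3 = 503589.33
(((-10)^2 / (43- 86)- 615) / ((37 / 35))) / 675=-37163/42957 = -0.87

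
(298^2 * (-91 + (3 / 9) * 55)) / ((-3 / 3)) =6453090.67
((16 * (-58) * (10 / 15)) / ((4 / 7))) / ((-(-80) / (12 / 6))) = -406/15 = -27.07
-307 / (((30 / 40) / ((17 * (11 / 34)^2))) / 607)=-22548229/51 = -442122.14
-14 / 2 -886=-893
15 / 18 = 5/6 = 0.83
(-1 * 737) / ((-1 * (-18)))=-737/18 = -40.94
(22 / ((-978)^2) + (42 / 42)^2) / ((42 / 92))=10999819/5021541 = 2.19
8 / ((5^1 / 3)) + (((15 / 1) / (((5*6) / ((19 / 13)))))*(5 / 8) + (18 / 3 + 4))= 15867/1040 = 15.26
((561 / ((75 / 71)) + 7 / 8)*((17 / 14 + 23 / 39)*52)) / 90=20959027/37800 = 554.47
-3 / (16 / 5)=-15/16 = -0.94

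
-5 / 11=-0.45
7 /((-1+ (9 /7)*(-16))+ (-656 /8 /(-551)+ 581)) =26999/2158290 = 0.01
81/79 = 1.03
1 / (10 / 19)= 19/10 = 1.90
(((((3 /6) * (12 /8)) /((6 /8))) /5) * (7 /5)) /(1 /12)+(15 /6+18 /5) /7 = 1481/350 = 4.23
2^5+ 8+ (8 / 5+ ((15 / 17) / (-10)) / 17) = 120209/2890 = 41.59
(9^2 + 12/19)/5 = 1551/95 = 16.33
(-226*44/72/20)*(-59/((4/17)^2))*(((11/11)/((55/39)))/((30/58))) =726389651/72000 = 10088.75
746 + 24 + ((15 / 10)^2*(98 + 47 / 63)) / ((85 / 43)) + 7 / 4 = 526067/595 = 884.15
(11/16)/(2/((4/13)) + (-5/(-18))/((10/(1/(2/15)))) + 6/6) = 33/370 = 0.09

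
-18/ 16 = -9/8 = -1.12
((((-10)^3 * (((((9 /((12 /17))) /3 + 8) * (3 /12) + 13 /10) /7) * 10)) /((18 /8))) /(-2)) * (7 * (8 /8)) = 87250/9 = 9694.44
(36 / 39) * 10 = 120/13 = 9.23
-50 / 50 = -1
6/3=2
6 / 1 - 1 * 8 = -2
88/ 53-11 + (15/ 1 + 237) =12861/53 = 242.66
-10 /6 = -5/3 = -1.67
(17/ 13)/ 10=17/130 = 0.13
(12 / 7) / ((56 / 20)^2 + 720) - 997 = -31747396/31843 = -997.00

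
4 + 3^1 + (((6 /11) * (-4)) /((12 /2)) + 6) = 139/11 = 12.64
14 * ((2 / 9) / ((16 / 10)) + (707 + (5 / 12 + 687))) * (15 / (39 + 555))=39935/81 = 493.02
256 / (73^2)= 256/5329 = 0.05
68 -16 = 52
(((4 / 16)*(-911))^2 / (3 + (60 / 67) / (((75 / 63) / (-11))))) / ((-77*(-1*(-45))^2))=55604707/881662320 = 0.06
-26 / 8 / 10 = -13/40 = -0.32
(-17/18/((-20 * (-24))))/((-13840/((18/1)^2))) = 51/1107200 = 0.00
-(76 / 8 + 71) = -161/2 = -80.50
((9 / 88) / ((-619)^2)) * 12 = 27/8429542 = 0.00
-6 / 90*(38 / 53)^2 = -1444/42135 = -0.03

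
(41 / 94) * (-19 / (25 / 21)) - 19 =-25.96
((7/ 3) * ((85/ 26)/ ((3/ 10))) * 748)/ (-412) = -556325/12051 = -46.16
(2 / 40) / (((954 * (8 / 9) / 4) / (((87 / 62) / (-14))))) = -87/3680320 = 0.00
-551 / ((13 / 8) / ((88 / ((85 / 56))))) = -21722624/1105 = -19658.48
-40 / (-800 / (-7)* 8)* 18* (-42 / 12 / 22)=441/3520 = 0.13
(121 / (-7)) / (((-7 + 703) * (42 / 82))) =-4961/102312 = -0.05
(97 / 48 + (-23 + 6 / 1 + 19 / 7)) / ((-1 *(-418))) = -4121/140448 = -0.03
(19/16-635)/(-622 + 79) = 10141/8688 = 1.17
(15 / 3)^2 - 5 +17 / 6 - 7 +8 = 23.83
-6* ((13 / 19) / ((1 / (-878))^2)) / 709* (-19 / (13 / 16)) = 74004864/709 = 104379.22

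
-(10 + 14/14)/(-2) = 11/2 = 5.50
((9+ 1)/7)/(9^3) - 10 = -51020/5103 = -10.00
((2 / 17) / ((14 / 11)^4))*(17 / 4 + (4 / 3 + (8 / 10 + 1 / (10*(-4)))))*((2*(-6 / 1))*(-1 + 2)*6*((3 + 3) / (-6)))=4787607/233240 = 20.53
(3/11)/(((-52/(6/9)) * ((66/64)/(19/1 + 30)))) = -784/4719 = -0.17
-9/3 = -3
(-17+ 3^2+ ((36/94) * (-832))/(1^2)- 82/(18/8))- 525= -375659/423 = -888.08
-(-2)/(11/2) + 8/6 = 56/33 = 1.70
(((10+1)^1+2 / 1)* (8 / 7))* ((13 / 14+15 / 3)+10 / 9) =46124/441 = 104.59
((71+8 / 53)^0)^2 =1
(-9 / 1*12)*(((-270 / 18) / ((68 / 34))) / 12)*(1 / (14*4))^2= 135/6272 = 0.02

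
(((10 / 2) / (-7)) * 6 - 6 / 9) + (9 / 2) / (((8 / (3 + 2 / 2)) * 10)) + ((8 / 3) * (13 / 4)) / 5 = -503/168 = -2.99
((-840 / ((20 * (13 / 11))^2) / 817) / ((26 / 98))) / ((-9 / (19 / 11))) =3773/2834130 = 0.00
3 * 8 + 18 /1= 42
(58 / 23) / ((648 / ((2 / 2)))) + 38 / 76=3755/7452 = 0.50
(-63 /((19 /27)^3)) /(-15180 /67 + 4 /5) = 415409715/518759888 = 0.80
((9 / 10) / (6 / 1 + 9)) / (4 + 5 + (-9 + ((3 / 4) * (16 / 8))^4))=8/675 = 0.01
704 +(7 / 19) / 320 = 4280327/6080 = 704.00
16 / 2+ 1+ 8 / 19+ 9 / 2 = 529/38 = 13.92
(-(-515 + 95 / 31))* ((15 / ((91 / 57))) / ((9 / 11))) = 16584150/2821 = 5878.82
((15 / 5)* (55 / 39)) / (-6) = -55/78 = -0.71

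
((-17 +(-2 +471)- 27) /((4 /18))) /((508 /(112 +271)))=1464975/1016 = 1441.90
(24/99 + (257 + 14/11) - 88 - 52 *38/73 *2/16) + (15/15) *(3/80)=32216827/192720 = 167.17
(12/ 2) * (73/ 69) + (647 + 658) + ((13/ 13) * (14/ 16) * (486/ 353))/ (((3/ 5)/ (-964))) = -5067572/8119 = -624.16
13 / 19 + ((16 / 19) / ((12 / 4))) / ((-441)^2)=7584775/11085417 = 0.68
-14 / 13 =-1.08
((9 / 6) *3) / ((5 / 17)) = 15.30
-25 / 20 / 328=-5/1312 = 0.00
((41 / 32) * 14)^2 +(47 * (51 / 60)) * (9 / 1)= 872069/1280 = 681.30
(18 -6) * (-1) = -12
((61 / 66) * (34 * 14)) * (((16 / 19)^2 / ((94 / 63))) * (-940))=-780487680/3971 = -196546.88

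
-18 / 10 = -9/5 = -1.80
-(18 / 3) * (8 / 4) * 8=-96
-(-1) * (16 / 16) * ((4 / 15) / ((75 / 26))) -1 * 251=-282271/1125 = -250.91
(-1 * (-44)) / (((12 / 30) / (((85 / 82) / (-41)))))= -4675/1681 = -2.78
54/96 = 9/16 = 0.56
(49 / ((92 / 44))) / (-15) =-539/345 = -1.56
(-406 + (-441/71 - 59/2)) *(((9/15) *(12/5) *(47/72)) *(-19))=56011639/7100 = 7888.96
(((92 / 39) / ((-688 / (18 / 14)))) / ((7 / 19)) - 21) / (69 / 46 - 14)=460431/273910 = 1.68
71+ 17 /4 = 301/4 = 75.25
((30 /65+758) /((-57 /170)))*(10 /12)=-4190500/2223 = -1885.07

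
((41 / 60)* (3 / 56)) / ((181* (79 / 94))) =1927/8007440 = 0.00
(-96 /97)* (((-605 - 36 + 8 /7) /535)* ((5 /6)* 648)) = 46438272/72653 = 639.18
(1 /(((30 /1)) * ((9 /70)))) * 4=28/27 = 1.04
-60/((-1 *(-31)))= -60/31 = -1.94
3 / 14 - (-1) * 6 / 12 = 5/7 = 0.71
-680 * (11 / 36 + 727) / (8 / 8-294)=4451110/2637 = 1687.94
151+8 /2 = 155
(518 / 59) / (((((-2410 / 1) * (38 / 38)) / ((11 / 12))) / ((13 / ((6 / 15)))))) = -37037/341256 = -0.11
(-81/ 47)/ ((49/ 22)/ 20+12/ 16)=-35640/17813 = -2.00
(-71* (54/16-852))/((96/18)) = 1446057/128 = 11297.32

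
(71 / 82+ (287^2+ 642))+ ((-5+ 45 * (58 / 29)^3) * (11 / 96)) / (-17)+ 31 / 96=925725245/11152 = 83009.80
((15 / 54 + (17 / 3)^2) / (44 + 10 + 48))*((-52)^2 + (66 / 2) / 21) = 3680479/4284 = 859.12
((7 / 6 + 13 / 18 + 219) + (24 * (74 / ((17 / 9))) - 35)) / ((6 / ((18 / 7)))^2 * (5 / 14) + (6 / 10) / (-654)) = 93901865/162061 = 579.42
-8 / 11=-0.73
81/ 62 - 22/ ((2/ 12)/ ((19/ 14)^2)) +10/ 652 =-59869118/247597 = -241.80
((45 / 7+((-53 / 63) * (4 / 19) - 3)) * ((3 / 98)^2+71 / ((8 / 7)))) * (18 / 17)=9757105/45619 = 213.88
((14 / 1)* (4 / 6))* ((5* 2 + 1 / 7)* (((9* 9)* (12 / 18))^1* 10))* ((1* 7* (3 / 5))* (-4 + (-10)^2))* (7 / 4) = 36070272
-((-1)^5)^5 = 1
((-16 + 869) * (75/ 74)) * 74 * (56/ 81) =1194200/27 = 44229.63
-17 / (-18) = 17/18 = 0.94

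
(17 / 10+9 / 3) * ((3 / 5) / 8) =141/400 = 0.35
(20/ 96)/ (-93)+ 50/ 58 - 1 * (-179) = 11641967/64728 = 179.86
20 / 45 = 4/9 = 0.44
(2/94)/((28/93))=93/1316 = 0.07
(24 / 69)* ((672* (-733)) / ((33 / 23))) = -1313536/11 = -119412.36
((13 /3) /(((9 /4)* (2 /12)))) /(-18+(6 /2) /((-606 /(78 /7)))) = -73528/114885 = -0.64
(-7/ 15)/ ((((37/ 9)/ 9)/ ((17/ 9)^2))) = -2023/555 = -3.65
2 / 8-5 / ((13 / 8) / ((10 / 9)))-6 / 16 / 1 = -3317/936 = -3.54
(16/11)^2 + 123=125.12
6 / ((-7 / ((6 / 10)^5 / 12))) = -243/43750 = -0.01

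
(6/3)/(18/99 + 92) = 11/507 = 0.02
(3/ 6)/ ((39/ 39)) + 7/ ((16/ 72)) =32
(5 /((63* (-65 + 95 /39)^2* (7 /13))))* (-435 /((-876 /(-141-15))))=-2484807/851841088 = 0.00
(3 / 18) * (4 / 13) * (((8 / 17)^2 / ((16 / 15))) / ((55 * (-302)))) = -4/6240377 = 0.00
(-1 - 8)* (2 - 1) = -9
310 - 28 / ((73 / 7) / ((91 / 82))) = 307.02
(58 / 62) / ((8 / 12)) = 87/62 = 1.40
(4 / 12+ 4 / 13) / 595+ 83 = 385208/4641 = 83.00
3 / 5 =0.60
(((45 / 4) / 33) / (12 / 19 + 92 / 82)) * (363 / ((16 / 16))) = 385605/5464 = 70.57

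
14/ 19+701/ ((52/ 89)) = 1186119/988 = 1200.53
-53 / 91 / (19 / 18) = -954/1729 = -0.55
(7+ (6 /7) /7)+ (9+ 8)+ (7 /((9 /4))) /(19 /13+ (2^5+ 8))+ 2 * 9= 204700/4851 = 42.20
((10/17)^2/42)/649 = 50/3938781 = 0.00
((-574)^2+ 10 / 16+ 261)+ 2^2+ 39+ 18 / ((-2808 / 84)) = 34297129/104 = 329780.09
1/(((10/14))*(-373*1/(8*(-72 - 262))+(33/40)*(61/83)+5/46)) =35705936/21796351 = 1.64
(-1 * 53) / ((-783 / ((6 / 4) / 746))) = 53/389412 = 0.00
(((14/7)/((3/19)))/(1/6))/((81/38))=35.65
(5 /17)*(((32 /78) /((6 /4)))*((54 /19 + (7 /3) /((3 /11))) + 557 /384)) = 1406105/1360476 = 1.03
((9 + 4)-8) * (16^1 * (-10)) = -800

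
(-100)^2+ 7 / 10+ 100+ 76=101767/10 = 10176.70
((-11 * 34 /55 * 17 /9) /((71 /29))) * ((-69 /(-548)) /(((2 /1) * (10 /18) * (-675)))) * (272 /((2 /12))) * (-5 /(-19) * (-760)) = -209726144/729525 = -287.48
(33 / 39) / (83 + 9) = 11/1196 = 0.01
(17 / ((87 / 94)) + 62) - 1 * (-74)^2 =-469420/87 = -5395.63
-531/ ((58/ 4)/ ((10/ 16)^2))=-13275/928 = -14.30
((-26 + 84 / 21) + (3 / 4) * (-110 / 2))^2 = 64009/16 = 4000.56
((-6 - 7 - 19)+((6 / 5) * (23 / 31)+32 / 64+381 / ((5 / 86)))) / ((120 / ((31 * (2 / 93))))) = 224667/6200 = 36.24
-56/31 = -1.81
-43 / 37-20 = -783/37 = -21.16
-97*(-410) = 39770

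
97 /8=12.12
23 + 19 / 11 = 272/11 = 24.73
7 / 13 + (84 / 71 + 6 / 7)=16661/6461 = 2.58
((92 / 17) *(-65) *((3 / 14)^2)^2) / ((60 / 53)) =-427869/653072 = -0.66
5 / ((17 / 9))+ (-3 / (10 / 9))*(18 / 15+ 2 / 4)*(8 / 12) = -0.41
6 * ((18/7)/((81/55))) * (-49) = -1540/3 = -513.33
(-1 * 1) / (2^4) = -1/16 = -0.06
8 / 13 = 0.62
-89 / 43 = -2.07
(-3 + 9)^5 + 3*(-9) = 7749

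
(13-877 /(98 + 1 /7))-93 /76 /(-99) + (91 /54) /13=21740953/5168988 = 4.21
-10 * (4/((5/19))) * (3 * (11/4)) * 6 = -7524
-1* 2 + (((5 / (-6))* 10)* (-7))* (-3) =-177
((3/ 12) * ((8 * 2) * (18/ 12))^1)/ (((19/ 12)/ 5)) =360/19 = 18.95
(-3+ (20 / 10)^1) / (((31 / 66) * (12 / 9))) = -1.60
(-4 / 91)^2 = 16/8281 = 0.00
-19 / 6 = -3.17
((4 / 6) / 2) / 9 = 1/27 = 0.04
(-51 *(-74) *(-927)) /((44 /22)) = -1749249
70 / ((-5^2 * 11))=-14/55 = -0.25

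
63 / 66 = 21/22 = 0.95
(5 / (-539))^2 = 25/290521 = 0.00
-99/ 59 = -1.68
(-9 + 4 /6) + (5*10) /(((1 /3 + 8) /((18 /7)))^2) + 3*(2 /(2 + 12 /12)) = -5779/3675 = -1.57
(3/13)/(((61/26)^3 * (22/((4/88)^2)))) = 507/302111711 = 0.00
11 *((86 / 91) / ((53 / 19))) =17974/4823 = 3.73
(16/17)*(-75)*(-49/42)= 1400/17 = 82.35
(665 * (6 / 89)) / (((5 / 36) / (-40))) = -1149120/89 = -12911.46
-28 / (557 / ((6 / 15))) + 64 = 178184/2785 = 63.98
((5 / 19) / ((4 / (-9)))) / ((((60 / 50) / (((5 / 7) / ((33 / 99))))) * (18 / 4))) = -125/532 = -0.23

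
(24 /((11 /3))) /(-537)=-24/1969 = -0.01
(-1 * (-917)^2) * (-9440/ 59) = 134542240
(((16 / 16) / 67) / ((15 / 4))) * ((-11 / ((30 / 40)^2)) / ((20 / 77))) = -13552/45225 = -0.30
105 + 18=123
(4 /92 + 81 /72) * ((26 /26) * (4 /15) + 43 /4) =28423/2208 = 12.87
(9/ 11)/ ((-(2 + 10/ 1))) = -3/44 = -0.07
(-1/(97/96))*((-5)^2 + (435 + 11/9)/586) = -2172416/85263 = -25.48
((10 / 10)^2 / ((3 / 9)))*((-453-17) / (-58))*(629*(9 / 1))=3991005/29 = 137620.86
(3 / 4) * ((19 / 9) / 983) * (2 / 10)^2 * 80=0.01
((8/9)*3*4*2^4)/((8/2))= 42.67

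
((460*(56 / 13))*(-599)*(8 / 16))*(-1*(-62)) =-478337440/13 = -36795187.69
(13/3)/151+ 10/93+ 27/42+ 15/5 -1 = 546373/196602 = 2.78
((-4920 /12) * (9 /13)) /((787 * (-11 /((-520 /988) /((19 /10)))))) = -369000/40627301 = -0.01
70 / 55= 14/11 = 1.27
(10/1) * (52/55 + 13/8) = 1131/44 = 25.70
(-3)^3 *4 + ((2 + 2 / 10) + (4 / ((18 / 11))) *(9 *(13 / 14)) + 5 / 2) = -5801/70 = -82.87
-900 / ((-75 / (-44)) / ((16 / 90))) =-1408/15 = -93.87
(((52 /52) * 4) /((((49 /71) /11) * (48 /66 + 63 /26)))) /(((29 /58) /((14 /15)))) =3573856/94605 = 37.78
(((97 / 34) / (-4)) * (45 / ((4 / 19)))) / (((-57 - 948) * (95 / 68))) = 291/2680 = 0.11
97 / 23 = 4.22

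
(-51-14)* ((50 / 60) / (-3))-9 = 163/18 = 9.06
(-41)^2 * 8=13448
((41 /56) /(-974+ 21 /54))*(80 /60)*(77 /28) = -1353/490700 = 0.00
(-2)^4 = 16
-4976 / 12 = -1244/3 = -414.67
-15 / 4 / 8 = -15/32 = -0.47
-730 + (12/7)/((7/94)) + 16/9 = -310994/441 = -705.20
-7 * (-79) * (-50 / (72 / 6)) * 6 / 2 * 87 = -1202775/2 = -601387.50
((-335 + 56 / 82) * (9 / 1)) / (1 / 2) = -246726/41 = -6017.71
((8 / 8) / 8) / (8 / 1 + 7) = 1/120 = 0.01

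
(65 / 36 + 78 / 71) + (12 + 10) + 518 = 1387663/2556 = 542.90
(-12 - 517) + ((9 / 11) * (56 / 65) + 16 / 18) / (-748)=-636572069/1203345 = -529.00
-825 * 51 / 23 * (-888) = 37362600/23 = 1624460.87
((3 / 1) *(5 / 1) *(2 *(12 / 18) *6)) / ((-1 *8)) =-15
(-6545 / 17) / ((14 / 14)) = -385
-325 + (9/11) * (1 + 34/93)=-323.88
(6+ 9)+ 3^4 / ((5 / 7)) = 642/5 = 128.40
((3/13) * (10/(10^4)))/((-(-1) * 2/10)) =3/2600 = 0.00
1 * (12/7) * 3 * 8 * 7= 288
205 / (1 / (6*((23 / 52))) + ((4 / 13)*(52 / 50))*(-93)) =-353625/50686 = -6.98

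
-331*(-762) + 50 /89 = 22447808/89 = 252222.56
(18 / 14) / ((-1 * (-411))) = 3/959 = 0.00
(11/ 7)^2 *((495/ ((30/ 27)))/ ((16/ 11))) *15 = 17788815/1568 = 11344.91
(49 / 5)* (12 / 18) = 98/15 = 6.53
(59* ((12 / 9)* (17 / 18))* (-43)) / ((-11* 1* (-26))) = -43129/3861 = -11.17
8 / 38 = 4/19 = 0.21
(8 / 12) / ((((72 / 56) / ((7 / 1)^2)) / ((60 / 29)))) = 13720/261 = 52.57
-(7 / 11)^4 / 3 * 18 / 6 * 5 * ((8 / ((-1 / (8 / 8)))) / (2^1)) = 48020/14641 = 3.28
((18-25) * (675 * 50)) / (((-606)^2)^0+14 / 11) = -103950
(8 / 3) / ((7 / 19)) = 152/21 = 7.24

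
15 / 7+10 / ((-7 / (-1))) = 25/7 = 3.57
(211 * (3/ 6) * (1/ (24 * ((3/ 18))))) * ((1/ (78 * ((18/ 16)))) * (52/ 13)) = 1.20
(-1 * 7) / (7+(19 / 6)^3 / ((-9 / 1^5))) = -13608/6749 = -2.02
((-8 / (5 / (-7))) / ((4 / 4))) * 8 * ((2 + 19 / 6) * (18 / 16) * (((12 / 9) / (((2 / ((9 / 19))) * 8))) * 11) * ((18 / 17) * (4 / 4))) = 386694/1615 = 239.44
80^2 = 6400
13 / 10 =1.30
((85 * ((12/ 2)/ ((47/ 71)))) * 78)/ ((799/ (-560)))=-93038400/2209 = -42117.88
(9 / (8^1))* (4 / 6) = 3/4 = 0.75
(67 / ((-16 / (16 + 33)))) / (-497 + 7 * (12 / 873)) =0.41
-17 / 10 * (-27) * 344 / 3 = 26316/5 = 5263.20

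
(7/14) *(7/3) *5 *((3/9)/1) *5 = 175/18 = 9.72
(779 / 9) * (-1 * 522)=-45182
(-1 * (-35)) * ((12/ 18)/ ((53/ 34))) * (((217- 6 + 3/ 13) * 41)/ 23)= 267954680/47541 = 5636.29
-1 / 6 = -0.17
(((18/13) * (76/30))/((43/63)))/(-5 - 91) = -1197/22360 = -0.05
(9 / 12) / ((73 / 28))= 21/73 = 0.29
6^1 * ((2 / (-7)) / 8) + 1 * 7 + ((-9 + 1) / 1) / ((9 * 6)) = 2509/378 = 6.64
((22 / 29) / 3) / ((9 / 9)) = 22/87 = 0.25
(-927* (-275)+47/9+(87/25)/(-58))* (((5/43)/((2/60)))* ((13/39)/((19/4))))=458874292/7353 = 62406.40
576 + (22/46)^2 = 304825/529 = 576.23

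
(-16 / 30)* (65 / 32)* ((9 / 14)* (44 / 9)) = -143/42 = -3.40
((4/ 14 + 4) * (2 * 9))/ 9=60/7 = 8.57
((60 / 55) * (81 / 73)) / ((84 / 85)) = 6885/5621 = 1.22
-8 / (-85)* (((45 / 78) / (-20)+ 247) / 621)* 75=128425/45747 = 2.81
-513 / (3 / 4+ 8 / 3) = -6156/41 = -150.15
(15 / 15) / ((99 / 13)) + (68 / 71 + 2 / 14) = 60614/49203 = 1.23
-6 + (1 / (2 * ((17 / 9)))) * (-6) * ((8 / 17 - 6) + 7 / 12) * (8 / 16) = -4791/2312 = -2.07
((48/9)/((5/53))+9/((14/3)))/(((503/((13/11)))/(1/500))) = 159601/580965000 = 0.00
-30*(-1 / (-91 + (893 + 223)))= 6/205 = 0.03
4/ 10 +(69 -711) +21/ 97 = -311071/485 = -641.38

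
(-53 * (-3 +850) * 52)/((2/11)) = -12838826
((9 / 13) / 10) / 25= 9/3250 = 0.00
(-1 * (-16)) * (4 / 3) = 64/3 = 21.33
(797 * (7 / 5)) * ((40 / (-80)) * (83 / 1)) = -463057/10 = -46305.70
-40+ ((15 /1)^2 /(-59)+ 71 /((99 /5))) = -234970/5841 = -40.23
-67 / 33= -2.03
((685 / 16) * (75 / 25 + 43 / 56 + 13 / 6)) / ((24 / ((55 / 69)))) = 37561975/4451328 = 8.44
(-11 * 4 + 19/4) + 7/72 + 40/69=-63877/1656 = -38.57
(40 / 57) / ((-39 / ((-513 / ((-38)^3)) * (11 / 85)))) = -33/1515839 = 0.00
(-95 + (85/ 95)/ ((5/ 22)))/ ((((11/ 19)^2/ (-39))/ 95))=121797429/121 = 1006590.32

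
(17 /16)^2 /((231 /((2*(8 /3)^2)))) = 289/4158 = 0.07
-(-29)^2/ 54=-841/54 = -15.57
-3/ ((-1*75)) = 1/25 = 0.04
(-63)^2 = 3969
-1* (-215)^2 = -46225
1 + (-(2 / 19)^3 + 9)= 68582/6859 = 10.00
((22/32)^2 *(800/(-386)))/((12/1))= -3025/37056 = -0.08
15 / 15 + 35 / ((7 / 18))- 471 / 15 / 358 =162733/1790 = 90.91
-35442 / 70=-17721/35 = -506.31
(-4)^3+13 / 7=-435/7 = -62.14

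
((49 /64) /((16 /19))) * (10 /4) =4655/2048 = 2.27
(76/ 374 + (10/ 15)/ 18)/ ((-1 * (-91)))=1213/459459 = 0.00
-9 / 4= -2.25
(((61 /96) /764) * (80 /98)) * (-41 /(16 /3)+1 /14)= -260165/50313984 = -0.01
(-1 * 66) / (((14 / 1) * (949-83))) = -33/6062 = -0.01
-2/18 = -1/9 = -0.11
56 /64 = 7/8 = 0.88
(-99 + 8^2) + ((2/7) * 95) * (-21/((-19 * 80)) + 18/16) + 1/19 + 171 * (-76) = -13832039/1064 = -13000.04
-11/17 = -0.65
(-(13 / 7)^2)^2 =28561/2401 = 11.90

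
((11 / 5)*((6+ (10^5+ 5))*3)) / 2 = 3300363/10 = 330036.30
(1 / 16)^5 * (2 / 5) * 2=1/1310720 = 0.00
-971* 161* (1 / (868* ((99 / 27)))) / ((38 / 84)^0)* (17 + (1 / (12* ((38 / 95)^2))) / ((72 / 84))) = -10295513/11904 = -864.88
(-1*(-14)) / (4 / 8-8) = -1.87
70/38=35/19 = 1.84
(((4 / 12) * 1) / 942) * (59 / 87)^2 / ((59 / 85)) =5015/21389994 = 0.00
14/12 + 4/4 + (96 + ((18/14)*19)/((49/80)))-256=-242741/2058 = -117.95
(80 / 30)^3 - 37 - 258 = -7453/27 = -276.04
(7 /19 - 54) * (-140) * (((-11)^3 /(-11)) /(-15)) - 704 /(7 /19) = -24929036/399 = -62478.79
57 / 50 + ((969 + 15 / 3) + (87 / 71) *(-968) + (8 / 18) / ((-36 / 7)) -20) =-66449143/287550 = -231.09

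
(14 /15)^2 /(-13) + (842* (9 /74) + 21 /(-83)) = 916999834/8982675 = 102.09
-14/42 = -1/3 = -0.33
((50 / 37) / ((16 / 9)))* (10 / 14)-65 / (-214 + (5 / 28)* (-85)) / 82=297869645/545136984 = 0.55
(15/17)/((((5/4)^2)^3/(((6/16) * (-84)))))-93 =-5327697/53125 = -100.29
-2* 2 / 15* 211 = -844/15 = -56.27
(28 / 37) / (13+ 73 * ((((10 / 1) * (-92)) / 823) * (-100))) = 3292/35555409 = 0.00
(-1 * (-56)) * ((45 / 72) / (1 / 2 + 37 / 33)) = 2310/107 = 21.59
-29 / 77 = -0.38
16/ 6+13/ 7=95/21 = 4.52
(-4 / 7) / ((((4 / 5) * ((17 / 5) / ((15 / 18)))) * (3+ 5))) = -125/5712 = -0.02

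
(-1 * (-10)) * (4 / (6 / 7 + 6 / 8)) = 224/9 = 24.89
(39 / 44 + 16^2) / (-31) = -11303/1364 = -8.29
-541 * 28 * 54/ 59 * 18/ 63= -233712/59 = -3961.22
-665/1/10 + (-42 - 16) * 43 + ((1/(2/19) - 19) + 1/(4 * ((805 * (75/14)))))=-44332499/17250 = -2570.00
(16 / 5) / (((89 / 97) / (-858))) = -1331616/445 = -2992.40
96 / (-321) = -32/107 = -0.30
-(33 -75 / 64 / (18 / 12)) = -1031/32 = -32.22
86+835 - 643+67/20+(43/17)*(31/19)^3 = 681745341/2332060 = 292.34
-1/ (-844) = 1/844 = 0.00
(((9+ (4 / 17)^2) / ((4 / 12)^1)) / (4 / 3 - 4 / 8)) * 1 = 47106/1445 = 32.60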